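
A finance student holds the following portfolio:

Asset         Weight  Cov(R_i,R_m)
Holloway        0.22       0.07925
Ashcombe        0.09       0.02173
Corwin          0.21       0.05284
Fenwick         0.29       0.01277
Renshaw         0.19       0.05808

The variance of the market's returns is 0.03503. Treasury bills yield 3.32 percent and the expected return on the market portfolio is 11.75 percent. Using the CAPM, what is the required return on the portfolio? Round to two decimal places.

14.20%

β_Holloway = 0.07925 / 0.03503 = 2.2623
β_Ashcombe = 0.02173 / 0.03503 = 0.6203
β_Corwin = 0.05284 / 0.03503 = 1.5084
β_Fenwick = 0.01277 / 0.03503 = 0.3645
β_Renshaw = 0.05808 / 0.03503 = 1.6580
β_P = Σ w_i β_i = 0.22×2.2623 + 0.09×0.6203 + 0.21×1.5084 + 0.29×0.3645 + 0.19×1.6580 = 1.2910
MRP = 11.75% − 3.32% = 8.43%
E(R_P) = R_f + β_P × MRP = 3.32% + 1.2910 × 8.43% = 14.20%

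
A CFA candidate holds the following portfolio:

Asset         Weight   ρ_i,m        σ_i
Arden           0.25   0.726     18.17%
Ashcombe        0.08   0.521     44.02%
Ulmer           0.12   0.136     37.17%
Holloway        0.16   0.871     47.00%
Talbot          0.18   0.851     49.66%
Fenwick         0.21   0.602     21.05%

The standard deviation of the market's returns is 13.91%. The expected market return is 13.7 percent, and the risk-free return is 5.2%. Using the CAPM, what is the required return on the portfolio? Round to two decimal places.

β_Arden = 0.726 × 18.17% / 13.91% = 0.9483
β_Ashcombe = 0.521 × 44.02% / 13.91% = 1.6488
β_Ulmer = 0.136 × 37.17% / 13.91% = 0.3634
β_Holloway = 0.871 × 47.00% / 13.91% = 2.9430
β_Talbot = 0.851 × 49.66% / 13.91% = 3.0381
β_Fenwick = 0.602 × 21.05% / 13.91% = 0.9110
β_P = Σ w_i β_i = 0.25×0.9483 + 0.08×1.6488 + 0.12×0.3634 + 0.16×2.9430 + 0.18×3.0381 + 0.21×0.9110 = 1.6216
MRP = 13.7% − 5.2% = 8.50%
E(R_P) = R_f + β_P × MRP = 5.2% + 1.6216 × 8.5% = 18.98%

18.98%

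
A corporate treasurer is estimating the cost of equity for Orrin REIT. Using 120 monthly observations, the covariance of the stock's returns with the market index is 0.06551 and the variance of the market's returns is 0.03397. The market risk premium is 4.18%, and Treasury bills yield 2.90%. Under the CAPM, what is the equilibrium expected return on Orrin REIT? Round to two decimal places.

β = Cov(R_i, R_m) / Var(R_m) = 0.06551 / 0.03397 = 1.9285
E(R) = R_f + β × MRP = 2.90% + 1.9285 × 4.18% = 10.96%

10.96%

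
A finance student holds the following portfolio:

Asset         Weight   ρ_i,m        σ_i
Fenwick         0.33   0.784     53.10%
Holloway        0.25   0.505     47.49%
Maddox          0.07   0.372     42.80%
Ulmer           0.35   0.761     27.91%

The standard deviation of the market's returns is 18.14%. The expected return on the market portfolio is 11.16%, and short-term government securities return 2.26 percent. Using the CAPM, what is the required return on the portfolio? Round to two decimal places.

β_Fenwick = 0.784 × 53.10% / 18.14% = 2.2950
β_Holloway = 0.505 × 47.49% / 18.14% = 1.3221
β_Maddox = 0.372 × 42.80% / 18.14% = 0.8777
β_Ulmer = 0.761 × 27.91% / 18.14% = 1.1709
β_P = Σ w_i β_i = 0.33×2.2950 + 0.25×1.3221 + 0.07×0.8777 + 0.35×1.1709 = 1.5591
MRP = 11.16% − 2.26% = 8.90%
E(R_P) = R_f + β_P × MRP = 2.26% + 1.5591 × 8.90% = 16.14%

16.14%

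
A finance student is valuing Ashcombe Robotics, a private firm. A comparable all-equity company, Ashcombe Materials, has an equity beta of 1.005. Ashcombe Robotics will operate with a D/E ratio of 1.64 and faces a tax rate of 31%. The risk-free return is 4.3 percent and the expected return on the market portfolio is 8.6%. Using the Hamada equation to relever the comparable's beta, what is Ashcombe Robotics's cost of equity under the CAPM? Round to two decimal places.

13.51%

β_L = β_U × [1 + (1 − t)(D/E)] = 1.005 × [1 + (1 − 0.31) × 1.64]
    = 1.005 × [1 + 0.69 × 1.64] = 1.005 × 2.1316 = 2.1423
MRP = 8.6% − 4.3% = 4.30%
E(R) = R_f + β_L × MRP = 4.3% + 2.1423 × 4.3% = 13.51%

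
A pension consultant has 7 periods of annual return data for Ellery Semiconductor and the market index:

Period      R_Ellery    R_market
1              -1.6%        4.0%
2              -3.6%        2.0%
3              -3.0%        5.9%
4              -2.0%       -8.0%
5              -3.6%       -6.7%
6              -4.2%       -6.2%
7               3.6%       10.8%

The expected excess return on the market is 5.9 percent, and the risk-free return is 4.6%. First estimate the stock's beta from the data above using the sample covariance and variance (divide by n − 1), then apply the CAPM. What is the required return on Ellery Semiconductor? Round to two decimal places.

6.04%

Mean R_i = (-1.6 − 3.6 − 3.0 − 2.0 − 3.6 − 4.2 + 3.6) / 7 = -2.0571%
Mean R_m = (4.0 + 2.0 + 5.9 − 8.0 − 6.7 − 6.2 + 10.8) / 7 = 0.2571%
Σ(R_i − R̄_i)(R_m − R̄_m) = 77.4429  ⇒  Cov = 77.4429 / 6 = 12.9072
Σ(R_m − R̄_m)² = 318.3171  ⇒  Var(R_m) = 318.3171 / 6 = 53.0529
β = Cov / Var(R_m) = 12.9072 / 53.0529 = 0.2433
E(R) = R_f + β × MRP = 4.6% + 0.2433 × 5.9% = 6.04%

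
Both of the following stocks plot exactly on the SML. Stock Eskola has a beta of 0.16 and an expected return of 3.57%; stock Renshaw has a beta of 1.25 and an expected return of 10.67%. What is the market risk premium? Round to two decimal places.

Both satisfy E(R) = R_f + β·MRP, so the slope of the SML is
MRP = (10.67% − 3.57%) / (1.25 − 0.16) = 7.10% / 1.09 = 6.5138%

6.51%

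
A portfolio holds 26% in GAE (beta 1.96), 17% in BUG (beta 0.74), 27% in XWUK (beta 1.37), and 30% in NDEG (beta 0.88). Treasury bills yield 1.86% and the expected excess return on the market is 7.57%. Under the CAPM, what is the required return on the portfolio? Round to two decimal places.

11.47%

β_P = Σ w_i β_i = 0.26×1.96 + 0.17×0.74 + 0.27×1.37 + 0.30×0.88 = 1.2693
E(R_P) = R_f + β_P × MRP = 1.86% + 1.2693 × 7.57% = 11.47%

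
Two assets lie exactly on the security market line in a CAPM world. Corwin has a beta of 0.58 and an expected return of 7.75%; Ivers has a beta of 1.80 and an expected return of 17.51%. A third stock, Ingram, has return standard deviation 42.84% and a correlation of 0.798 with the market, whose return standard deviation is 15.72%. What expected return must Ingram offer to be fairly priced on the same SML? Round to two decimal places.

MRP = (17.51% − 7.75%) / (1.80 − 0.58) = 8.0000%
R_f = 7.75% − 0.58 × 8.0000% = 3.1100%
β_Ingram = ρ·σ_i/σ_m = 0.798 × 42.84 / 15.72 = 2.1747
E(R_Ingram) = R_f + β × MRP = 3.1100% + 2.1747 × 8.0000% = 20.51%

20.51%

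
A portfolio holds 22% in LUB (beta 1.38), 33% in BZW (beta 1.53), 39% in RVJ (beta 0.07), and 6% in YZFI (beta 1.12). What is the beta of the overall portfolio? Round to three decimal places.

0.903

β_P = Σ w_i β_i = 0.22×1.38 + 0.33×1.53 + 0.39×0.07 + 0.06×1.12 = 0.9030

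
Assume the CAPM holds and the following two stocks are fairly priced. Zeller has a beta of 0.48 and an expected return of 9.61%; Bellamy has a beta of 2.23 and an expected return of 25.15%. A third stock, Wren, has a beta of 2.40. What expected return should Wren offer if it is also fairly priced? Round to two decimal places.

MRP (SML slope) = (25.15% − 9.61%) / (2.23 − 0.48) = 15.54% / 1.75 = 8.8800%
R_f (intercept) = 9.61% − 0.48 × 8.8800% = 5.3476%
E(R_Wren) = R_f + β × MRP = 5.3476% + 2.40 × 8.8800% = 26.66%

26.66%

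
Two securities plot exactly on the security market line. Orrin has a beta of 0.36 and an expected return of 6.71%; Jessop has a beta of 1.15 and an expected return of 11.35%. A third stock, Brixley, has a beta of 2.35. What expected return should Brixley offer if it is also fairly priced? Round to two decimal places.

18.40%

MRP (SML slope) = (11.35% − 6.71%) / (1.15 − 0.36) = 4.64% / 0.79 = 5.8734%
R_f (intercept) = 6.71% − 0.36 × 5.8734% = 4.5956%
E(R_Brixley) = R_f + β × MRP = 4.5956% + 2.35 × 5.8734% = 18.40%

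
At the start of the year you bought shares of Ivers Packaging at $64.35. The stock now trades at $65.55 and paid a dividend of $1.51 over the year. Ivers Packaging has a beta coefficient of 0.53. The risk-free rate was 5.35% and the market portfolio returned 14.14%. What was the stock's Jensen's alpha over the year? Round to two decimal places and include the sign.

-5.80%

Realised HPR = (P1 + D1 − P0) / P0 = (65.55 + 1.51 − 64.35) / 64.35 = 2.71 / 64.35 = 4.2113%
MRP = 14.14% − 5.35% = 8.79%
CAPM required = R_f + β·MRP = 5.35% + 0.53 × 8.79% = 10.0087%
α = realised − required = 4.2113% − 10.0087% = -5.80%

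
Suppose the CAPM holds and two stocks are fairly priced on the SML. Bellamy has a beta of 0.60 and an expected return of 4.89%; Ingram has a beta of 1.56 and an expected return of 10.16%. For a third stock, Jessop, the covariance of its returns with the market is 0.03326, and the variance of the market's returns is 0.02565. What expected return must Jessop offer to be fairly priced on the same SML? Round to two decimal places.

8.71%

MRP = (10.16% − 4.89%) / (1.56 − 0.60) = 5.4896%
R_f = 4.89% − 0.60 × 5.4896% = 1.5962%
β_Jessop = Cov / Var(R_m) = 0.03326 / 0.02565 = 1.2967
E(R_Jessop) = R_f + β × MRP = 1.5962% + 1.2967 × 5.4896% = 8.71%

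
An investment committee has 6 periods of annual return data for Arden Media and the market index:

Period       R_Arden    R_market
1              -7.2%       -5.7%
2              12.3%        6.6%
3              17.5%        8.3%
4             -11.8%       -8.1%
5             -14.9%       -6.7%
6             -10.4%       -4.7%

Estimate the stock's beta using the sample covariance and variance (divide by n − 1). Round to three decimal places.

1.874

Mean R_i = (-7.2 + 12.3 + 17.5 − 11.8 − 14.9 − 10.4) / 6 = -2.4167%
Mean R_m = (-5.7 + 6.6 + 8.3 − 8.1 − 6.7 − 4.7) / 6 = -1.7167%
Σ(R_i − R̄_i)(R_m − R̄_m) = 486.8683  ⇒  Cov = 486.8683 / 5 = 97.3737
Σ(R_m − R̄_m)² = 259.8483  ⇒  Var(R_m) = 259.8483 / 5 = 51.9697
β = Cov / Var(R_m) = 97.3737 / 51.9697 = 1.8737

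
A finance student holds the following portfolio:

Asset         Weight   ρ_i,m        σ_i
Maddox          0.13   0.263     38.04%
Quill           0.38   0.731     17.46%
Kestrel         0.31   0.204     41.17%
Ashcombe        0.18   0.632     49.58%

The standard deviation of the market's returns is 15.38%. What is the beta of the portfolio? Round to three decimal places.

0.936

β_Maddox = 0.263 × 38.04% / 15.38% = 0.6505
β_Quill = 0.731 × 17.46% / 15.38% = 0.8299
β_Kestrel = 0.204 × 41.17% / 15.38% = 0.5461
β_Ashcombe = 0.632 × 49.58% / 15.38% = 2.0374
β_P = Σ w_i β_i = 0.13×0.6505 + 0.38×0.8299 + 0.31×0.5461 + 0.18×2.0374 = 0.9360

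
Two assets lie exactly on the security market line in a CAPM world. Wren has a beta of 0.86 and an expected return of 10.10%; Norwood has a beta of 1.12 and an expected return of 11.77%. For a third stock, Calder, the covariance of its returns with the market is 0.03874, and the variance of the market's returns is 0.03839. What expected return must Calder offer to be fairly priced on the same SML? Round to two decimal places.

MRP = (11.77% − 10.10%) / (1.12 − 0.86) = 6.4231%
R_f = 10.10% − 0.86 × 6.4231% = 4.5761%
β_Calder = Cov / Var(R_m) = 0.03874 / 0.03839 = 1.0091
E(R_Calder) = R_f + β × MRP = 4.5761% + 1.0091 × 6.4231% = 11.06%

11.06%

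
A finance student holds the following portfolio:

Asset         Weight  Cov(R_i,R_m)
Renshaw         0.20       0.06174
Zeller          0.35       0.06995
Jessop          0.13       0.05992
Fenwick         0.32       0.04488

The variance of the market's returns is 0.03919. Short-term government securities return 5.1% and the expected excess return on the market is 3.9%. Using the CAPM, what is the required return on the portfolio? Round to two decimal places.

β_Renshaw = 0.06174 / 0.03919 = 1.5754
β_Zeller = 0.06995 / 0.03919 = 1.7849
β_Jessop = 0.05992 / 0.03919 = 1.5290
β_Fenwick = 0.04488 / 0.03919 = 1.1452
β_P = Σ w_i β_i = 0.20×1.5754 + 0.35×1.7849 + 0.13×1.5290 + 0.32×1.1452 = 1.5050
E(R_P) = R_f + β_P × MRP = 5.1% + 1.5050 × 3.9% = 10.97%

10.97%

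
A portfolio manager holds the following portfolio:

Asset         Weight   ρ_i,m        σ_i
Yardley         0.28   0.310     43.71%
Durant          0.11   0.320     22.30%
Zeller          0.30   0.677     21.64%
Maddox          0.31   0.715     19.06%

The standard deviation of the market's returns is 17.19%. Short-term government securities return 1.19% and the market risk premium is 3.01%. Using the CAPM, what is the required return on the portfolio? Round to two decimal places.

3.50%

β_Yardley = 0.310 × 43.71% / 17.19% = 0.7883
β_Durant = 0.320 × 22.30% / 17.19% = 0.4151
β_Zeller = 0.677 × 21.64% / 17.19% = 0.8523
β_Maddox = 0.715 × 19.06% / 17.19% = 0.7928
β_P = Σ w_i β_i = 0.28×0.7883 + 0.11×0.4151 + 0.30×0.8523 + 0.31×0.7928 = 0.7678
E(R_P) = R_f + β_P × MRP = 1.19% + 0.7678 × 3.01% = 3.50%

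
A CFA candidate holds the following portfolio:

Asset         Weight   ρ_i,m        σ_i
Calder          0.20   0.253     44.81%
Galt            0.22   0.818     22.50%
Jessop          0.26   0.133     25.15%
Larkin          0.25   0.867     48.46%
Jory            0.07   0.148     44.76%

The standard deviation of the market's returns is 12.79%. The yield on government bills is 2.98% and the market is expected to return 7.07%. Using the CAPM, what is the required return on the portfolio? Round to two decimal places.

β_Calder = 0.253 × 44.81% / 12.79% = 0.8864
β_Galt = 0.818 × 22.50% / 12.79% = 1.4390
β_Jessop = 0.133 × 25.15% / 12.79% = 0.2615
β_Larkin = 0.867 × 48.46% / 12.79% = 3.2850
β_Jory = 0.148 × 44.76% / 12.79% = 0.5179
β_P = Σ w_i β_i = 0.20×0.8864 + 0.22×1.4390 + 0.26×0.2615 + 0.25×3.2850 + 0.07×0.5179 = 1.4194
MRP = 7.07% − 2.98% = 4.09%
E(R_P) = R_f + β_P × MRP = 2.98% + 1.4194 × 4.09% = 8.79%

8.79%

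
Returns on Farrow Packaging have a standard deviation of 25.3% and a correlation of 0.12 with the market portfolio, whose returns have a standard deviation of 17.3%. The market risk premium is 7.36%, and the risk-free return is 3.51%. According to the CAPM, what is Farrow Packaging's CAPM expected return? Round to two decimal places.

β = ρ × σ_i / σ_m = 0.12 × 25.3% / 17.3% = 0.1755
E(R) = 3.51% + 0.1755 × 7.36% = 4.80%

4.80%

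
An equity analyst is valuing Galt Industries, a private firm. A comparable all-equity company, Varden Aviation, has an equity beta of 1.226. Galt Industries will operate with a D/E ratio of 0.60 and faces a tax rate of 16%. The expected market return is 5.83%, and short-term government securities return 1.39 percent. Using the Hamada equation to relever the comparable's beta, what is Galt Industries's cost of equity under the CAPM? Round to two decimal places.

β_L = β_U × [1 + (1 − t)(D/E)] = 1.226 × [1 + (1 − 0.16) × 0.60]
    = 1.226 × [1 + 0.84 × 0.60] = 1.226 × 1.5040 = 1.8439
MRP = 5.83% − 1.39% = 4.44%
E(R) = R_f + β_L × MRP = 1.39% + 1.8439 × 4.44% = 9.58%

9.58%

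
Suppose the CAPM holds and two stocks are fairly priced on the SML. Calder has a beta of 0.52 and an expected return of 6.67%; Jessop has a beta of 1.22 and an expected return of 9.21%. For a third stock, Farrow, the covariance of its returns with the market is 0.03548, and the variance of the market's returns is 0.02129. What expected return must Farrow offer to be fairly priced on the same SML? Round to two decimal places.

MRP = (9.21% − 6.67%) / (1.22 − 0.52) = 3.6286%
R_f = 6.67% − 0.52 × 3.6286% = 4.7831%
β_Farrow = Cov / Var(R_m) = 0.03548 / 0.02129 = 1.6665
E(R_Farrow) = R_f + β × MRP = 4.7831% + 1.6665 × 3.6286% = 10.83%

10.83%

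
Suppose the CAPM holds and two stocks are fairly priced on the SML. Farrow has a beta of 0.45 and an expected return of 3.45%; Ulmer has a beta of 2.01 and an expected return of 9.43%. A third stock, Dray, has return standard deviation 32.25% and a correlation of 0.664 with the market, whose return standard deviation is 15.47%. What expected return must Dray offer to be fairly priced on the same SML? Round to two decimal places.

7.03%

MRP = (9.43% − 3.45%) / (2.01 − 0.45) = 3.8333%
R_f = 3.45% − 0.45 × 3.8333% = 1.7250%
β_Dray = ρ·σ_i/σ_m = 0.664 × 32.25 / 15.47 = 1.3842
E(R_Dray) = R_f + β × MRP = 1.7250% + 1.3842 × 3.8333% = 7.03%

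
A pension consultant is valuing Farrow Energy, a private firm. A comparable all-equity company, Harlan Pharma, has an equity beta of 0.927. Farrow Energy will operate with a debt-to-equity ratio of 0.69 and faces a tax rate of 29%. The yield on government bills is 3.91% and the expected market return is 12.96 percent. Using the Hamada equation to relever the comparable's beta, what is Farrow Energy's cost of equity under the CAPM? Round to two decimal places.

β_L = β_U × [1 + (1 − t)(D/E)] = 0.927 × [1 + (1 − 0.29) × 0.69]
    = 0.927 × [1 + 0.71 × 0.69] = 0.927 × 1.4899 = 1.3811
MRP = 12.96% − 3.91% = 9.05%
E(R) = R_f + β_L × MRP = 3.91% + 1.3811 × 9.05% = 16.41%

16.41%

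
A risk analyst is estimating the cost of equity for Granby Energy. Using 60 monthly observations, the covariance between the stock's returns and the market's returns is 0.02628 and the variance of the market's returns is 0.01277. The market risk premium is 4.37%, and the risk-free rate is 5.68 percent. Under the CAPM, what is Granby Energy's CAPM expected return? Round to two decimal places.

14.67%

β = Cov(R_i, R_m) / Var(R_m) = 0.02628 / 0.01277 = 2.0579
E(R) = R_f + β × MRP = 5.68% + 2.0579 × 4.37% = 14.67%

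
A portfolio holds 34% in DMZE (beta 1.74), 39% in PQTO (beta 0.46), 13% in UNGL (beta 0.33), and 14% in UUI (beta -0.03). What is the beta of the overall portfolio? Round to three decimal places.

β_P = Σ w_i β_i = 0.34×1.74 + 0.39×0.46 + 0.13×0.33 + 0.14×-0.03 = 0.8097

0.810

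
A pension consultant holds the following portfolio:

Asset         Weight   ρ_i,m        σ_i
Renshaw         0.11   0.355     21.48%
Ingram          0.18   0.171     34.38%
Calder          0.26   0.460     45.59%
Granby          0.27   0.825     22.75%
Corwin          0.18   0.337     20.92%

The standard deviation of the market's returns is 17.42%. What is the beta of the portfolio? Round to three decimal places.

β_Renshaw = 0.355 × 21.48% / 17.42% = 0.4377
β_Ingram = 0.171 × 34.38% / 17.42% = 0.3375
β_Calder = 0.460 × 45.59% / 17.42% = 1.2039
β_Granby = 0.825 × 22.75% / 17.42% = 1.0774
β_Corwin = 0.337 × 20.92% / 17.42% = 0.4047
β_P = Σ w_i β_i = 0.11×0.4377 + 0.18×0.3375 + 0.26×1.2039 + 0.27×1.0774 + 0.18×0.4047 = 0.7857

0.786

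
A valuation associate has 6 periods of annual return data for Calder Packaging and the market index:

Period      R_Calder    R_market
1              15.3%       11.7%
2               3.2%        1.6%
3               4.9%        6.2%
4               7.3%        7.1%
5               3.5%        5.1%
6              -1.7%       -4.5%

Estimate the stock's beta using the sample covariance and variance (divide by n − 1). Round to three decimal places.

Mean R_i = (15.3 + 3.2 + 4.9 + 7.3 + 3.5 − 1.7) / 6 = 5.4167%
Mean R_m = (11.7 + 1.6 + 6.2 + 7.1 + 5.1 − 4.5) / 6 = 4.5333%
Σ(R_i − R̄_i)(R_m − R̄_m) = 144.5067  ⇒  Cov = 144.5067 / 5 = 28.9013
Σ(R_m − R̄_m)² = 151.2533  ⇒  Var(R_m) = 151.2533 / 5 = 30.2507
β = Cov / Var(R_m) = 28.9013 / 30.2507 = 0.9554

0.955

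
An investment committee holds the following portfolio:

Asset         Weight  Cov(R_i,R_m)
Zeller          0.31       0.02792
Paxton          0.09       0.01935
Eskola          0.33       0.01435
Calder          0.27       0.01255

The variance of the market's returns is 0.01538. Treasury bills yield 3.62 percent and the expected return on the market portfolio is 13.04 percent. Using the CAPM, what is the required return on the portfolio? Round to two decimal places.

β_Zeller = 0.02792 / 0.01538 = 1.8153
β_Paxton = 0.01935 / 0.01538 = 1.2581
β_Eskola = 0.01435 / 0.01538 = 0.9330
β_Calder = 0.01255 / 0.01538 = 0.8160
β_P = Σ w_i β_i = 0.31×1.8153 + 0.09×1.2581 + 0.33×0.9330 + 0.27×0.8160 = 1.2042
MRP = 13.04% − 3.62% = 9.42%
E(R_P) = R_f + β_P × MRP = 3.62% + 1.2042 × 9.42% = 14.96%

14.96%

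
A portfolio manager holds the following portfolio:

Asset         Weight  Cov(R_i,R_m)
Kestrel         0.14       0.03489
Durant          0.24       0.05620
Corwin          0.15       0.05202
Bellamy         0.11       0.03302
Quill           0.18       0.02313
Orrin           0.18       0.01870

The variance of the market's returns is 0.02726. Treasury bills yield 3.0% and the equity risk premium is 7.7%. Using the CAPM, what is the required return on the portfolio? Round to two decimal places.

13.55%

β_Kestrel = 0.03489 / 0.02726 = 1.2799
β_Durant = 0.05620 / 0.02726 = 2.0616
β_Corwin = 0.05202 / 0.02726 = 1.9083
β_Bellamy = 0.03302 / 0.02726 = 1.2113
β_Quill = 0.02313 / 0.02726 = 0.8485
β_Orrin = 0.01870 / 0.02726 = 0.6860
β_P = Σ w_i β_i = 0.14×1.2799 + 0.24×2.0616 + 0.15×1.9083 + 0.11×1.2113 + 0.18×0.8485 + 0.18×0.6860 = 1.3697
E(R_P) = R_f + β_P × MRP = 3.0% + 1.3697 × 7.7% = 13.55%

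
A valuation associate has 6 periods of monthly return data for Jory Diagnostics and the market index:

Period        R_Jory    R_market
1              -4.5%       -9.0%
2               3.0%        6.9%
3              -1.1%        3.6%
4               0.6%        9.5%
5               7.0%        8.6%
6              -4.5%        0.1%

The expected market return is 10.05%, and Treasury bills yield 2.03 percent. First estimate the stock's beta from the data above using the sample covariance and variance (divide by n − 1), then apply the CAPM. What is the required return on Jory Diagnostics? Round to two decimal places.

6.06%

Mean R_i = (-4.5 + 3.0 − 1.1 + 0.6 + 7.0 − 4.5) / 6 = 0.0833%
Mean R_m = (-9.0 + 6.9 + 3.6 + 9.5 + 8.6 + 0.1) / 6 = 3.2833%
Σ(R_i − R̄_i)(R_m − R̄_m) = 121.0483  ⇒  Cov = 121.0483 / 5 = 24.2097
Σ(R_m − R̄_m)² = 241.1083  ⇒  Var(R_m) = 241.1083 / 5 = 48.2217
β = Cov / Var(R_m) = 24.2097 / 48.2217 = 0.5020
MRP = 10.05% − 2.03% = 8.02%
E(R) = R_f + β × MRP = 2.03% + 0.5020 × 8.02% = 6.06%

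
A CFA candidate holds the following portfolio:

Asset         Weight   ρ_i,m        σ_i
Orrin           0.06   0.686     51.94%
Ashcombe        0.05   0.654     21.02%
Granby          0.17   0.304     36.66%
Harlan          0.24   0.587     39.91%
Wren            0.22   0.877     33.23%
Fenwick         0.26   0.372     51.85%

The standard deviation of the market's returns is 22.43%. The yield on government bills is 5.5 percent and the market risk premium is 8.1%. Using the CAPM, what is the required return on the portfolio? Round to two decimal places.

β_Orrin = 0.686 × 51.94% / 22.43% = 1.5885
β_Ashcombe = 0.654 × 21.02% / 22.43% = 0.6129
β_Granby = 0.304 × 36.66% / 22.43% = 0.4969
β_Harlan = 0.587 × 39.91% / 22.43% = 1.0445
β_Wren = 0.877 × 33.23% / 22.43% = 1.2993
β_Fenwick = 0.372 × 51.85% / 22.43% = 0.8599
β_P = Σ w_i β_i = 0.06×1.5885 + 0.05×0.6129 + 0.17×0.4969 + 0.24×1.0445 + 0.22×1.2993 + 0.26×0.8599 = 0.9705
E(R_P) = R_f + β_P × MRP = 5.5% + 0.9705 × 8.1% = 13.36%

13.36%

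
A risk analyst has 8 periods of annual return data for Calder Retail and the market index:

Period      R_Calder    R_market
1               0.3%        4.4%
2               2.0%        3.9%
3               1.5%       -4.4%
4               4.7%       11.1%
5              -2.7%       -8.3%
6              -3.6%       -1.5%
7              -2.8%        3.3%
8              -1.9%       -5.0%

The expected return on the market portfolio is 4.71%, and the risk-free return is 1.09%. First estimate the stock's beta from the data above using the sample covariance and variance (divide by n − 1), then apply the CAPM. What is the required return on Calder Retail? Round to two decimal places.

2.16%

Mean R_i = (0.3 + 2.0 + 1.5 + 4.7 − 2.7 − 3.6 − 2.8 − 1.9) / 8 = -0.3125%
Mean R_m = (4.4 + 3.9 − 4.4 + 11.1 − 8.3 − 1.5 + 3.3 − 5.0) / 8 = 0.4375%
Σ(R_i − R̄_i)(R_m − R̄_m) = 83.8538  ⇒  Cov = 83.8538 / 7 = 11.9791
Σ(R_m − R̄_m)² = 282.6388  ⇒  Var(R_m) = 282.6388 / 7 = 40.3770
β = Cov / Var(R_m) = 11.9791 / 40.3770 = 0.2967
MRP = 4.71% − 1.09% = 3.62%
E(R) = R_f + β × MRP = 1.09% + 0.2967 × 3.62% = 2.16%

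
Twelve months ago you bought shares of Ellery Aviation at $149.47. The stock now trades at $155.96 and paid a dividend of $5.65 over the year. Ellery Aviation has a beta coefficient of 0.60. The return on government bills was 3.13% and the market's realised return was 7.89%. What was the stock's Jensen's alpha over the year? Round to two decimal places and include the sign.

Realised HPR = (P1 + D1 − P0) / P0 = (155.96 + 5.65 − 149.47) / 149.47 = 12.14 / 149.47 = 8.1220%
MRP = 7.89% − 3.13% = 4.76%
CAPM required = R_f + β·MRP = 3.13% + 0.60 × 4.76% = 5.9860%
α = realised − required = 8.1220% − 5.9860% = +2.14%

+2.14%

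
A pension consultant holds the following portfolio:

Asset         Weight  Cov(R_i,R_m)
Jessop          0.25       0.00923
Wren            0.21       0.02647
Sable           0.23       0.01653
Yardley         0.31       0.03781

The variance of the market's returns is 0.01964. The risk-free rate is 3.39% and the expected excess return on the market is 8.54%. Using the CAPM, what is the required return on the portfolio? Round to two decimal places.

β_Jessop = 0.00923 / 0.01964 = 0.4700
β_Wren = 0.02647 / 0.01964 = 1.3478
β_Sable = 0.01653 / 0.01964 = 0.8416
β_Yardley = 0.03781 / 0.01964 = 1.9252
β_P = Σ w_i β_i = 0.25×0.4700 + 0.21×1.3478 + 0.23×0.8416 + 0.31×1.9252 = 1.1909
E(R_P) = R_f + β_P × MRP = 3.39% + 1.1909 × 8.54% = 13.56%

13.56%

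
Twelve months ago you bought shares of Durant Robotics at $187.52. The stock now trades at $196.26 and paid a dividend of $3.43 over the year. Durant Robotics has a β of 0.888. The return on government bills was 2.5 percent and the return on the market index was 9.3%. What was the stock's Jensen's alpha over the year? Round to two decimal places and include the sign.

-2.05%

Realised HPR = (P1 + D1 − P0) / P0 = (196.26 + 3.43 − 187.52) / 187.52 = 12.17 / 187.52 = 6.4900%
MRP = 9.3% − 2.5% = 6.80%
CAPM required = R_f + β·MRP = 2.5% + 0.888 × 6.8% = 8.5384%
α = realised − required = 6.4900% − 8.5384% = -2.05%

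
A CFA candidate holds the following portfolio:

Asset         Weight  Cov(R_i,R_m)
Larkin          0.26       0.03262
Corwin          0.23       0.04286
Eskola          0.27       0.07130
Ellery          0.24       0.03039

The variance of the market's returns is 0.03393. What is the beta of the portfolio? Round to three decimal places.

β_Larkin = 0.03262 / 0.03393 = 0.9614
β_Corwin = 0.04286 / 0.03393 = 1.2632
β_Eskola = 0.07130 / 0.03393 = 2.1014
β_Ellery = 0.03039 / 0.03393 = 0.8957
β_P = Σ w_i β_i = 0.26×0.9614 + 0.23×1.2632 + 0.27×2.1014 + 0.24×0.8957 = 1.3228

1.323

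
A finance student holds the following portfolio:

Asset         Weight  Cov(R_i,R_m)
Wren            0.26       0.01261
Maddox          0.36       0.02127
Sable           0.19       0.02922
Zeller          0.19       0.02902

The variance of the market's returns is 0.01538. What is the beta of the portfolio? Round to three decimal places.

β_Wren = 0.01261 / 0.01538 = 0.8199
β_Maddox = 0.02127 / 0.01538 = 1.3830
β_Sable = 0.02922 / 0.01538 = 1.8999
β_Zeller = 0.02902 / 0.01538 = 1.8869
β_P = Σ w_i β_i = 0.26×0.8199 + 0.36×1.3830 + 0.19×1.8999 + 0.19×1.8869 = 1.4305

1.431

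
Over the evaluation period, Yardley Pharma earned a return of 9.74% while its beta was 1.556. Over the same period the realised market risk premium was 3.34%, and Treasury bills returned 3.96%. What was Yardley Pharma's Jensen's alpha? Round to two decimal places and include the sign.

+0.58%

CAPM benchmark = R_f + β(R_m − R_f) = 3.96% + 1.556 × 3.34% = 9.15704%
α = actual − benchmark = 9.74% − 9.15704% = +0.58%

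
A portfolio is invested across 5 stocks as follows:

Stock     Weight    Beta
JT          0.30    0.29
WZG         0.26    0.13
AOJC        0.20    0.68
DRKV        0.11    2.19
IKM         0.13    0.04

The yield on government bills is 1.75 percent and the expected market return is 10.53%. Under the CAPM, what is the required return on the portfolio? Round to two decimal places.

6.17%

β_P = Σ w_i β_i = 0.30×0.29 + 0.26×0.13 + 0.20×0.68 + 0.11×2.19 + 0.13×0.04 = 0.5029
MRP = 10.53% − 1.75% = 8.78%
E(R_P) = R_f + β_P × MRP = 1.75% + 0.5029 × 8.78% = 6.17%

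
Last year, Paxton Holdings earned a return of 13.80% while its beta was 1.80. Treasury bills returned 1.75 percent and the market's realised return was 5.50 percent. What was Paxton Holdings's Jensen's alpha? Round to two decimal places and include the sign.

+5.30%

Market excess return = 5.50% − 1.75% = 3.75%
CAPM benchmark = R_f + β(R_m − R_f) = 1.75% + 1.80 × 3.75% = 8.5000%
α = actual − benchmark = 13.80% − 8.5000% = +5.30%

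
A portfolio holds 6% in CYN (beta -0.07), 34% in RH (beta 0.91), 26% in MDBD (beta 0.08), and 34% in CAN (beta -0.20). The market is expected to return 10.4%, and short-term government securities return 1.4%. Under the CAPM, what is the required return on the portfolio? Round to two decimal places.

3.72%

β_P = Σ w_i β_i = 0.06×-0.07 + 0.34×0.91 + 0.26×0.08 + 0.34×-0.20 = 0.2580
MRP = 10.4% − 1.4% = 9.00%
E(R_P) = R_f + β_P × MRP = 1.4% + 0.2580 × 9.0% = 3.72%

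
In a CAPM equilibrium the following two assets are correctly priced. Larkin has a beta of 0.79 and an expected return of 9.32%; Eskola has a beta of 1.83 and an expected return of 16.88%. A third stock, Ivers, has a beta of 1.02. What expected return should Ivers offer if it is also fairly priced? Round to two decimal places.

10.99%

MRP (SML slope) = (16.88% − 9.32%) / (1.83 − 0.79) = 7.56% / 1.04 = 7.2692%
R_f (intercept) = 9.32% − 0.79 × 7.2692% = 3.5773%
E(R_Ivers) = R_f + β × MRP = 3.5773% + 1.02 × 7.2692% = 10.99%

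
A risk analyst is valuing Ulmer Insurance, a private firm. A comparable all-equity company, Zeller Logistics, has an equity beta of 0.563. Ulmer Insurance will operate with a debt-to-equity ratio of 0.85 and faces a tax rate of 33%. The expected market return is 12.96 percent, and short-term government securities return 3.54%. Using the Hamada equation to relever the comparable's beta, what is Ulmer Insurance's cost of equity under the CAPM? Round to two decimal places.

11.86%

β_L = β_U × [1 + (1 − t)(D/E)] = 0.563 × [1 + (1 − 0.33) × 0.85]
    = 0.563 × [1 + 0.67 × 0.85] = 0.563 × 1.5695 = 0.8836
MRP = 12.96% − 3.54% = 9.42%
E(R) = R_f + β_L × MRP = 3.54% + 0.8836 × 9.42% = 11.86%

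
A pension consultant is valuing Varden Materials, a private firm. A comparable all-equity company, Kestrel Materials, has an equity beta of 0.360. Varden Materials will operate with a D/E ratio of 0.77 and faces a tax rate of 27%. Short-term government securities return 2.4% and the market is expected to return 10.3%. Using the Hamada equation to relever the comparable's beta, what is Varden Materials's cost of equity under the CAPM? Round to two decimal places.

6.84%

β_L = β_U × [1 + (1 − t)(D/E)] = 0.360 × [1 + (1 − 0.27) × 0.77]
    = 0.360 × [1 + 0.73 × 0.77] = 0.360 × 1.5621 = 0.5624
MRP = 10.3% − 2.4% = 7.90%
E(R) = R_f + β_L × MRP = 2.4% + 0.5624 × 7.9% = 6.84%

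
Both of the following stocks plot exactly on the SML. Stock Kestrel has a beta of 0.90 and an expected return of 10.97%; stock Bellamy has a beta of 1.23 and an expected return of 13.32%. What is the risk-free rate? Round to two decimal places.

4.56%

Both satisfy E(R) = R_f + β·MRP, so the slope of the SML is
MRP = (13.32% − 10.97%) / (1.23 − 0.90) = 2.35% / 0.33 = 7.1212%
R_f = E(R_Kestrel) − β_Kestrel·MRP = 10.97% − 0.90 × 7.1212% = 4.5609%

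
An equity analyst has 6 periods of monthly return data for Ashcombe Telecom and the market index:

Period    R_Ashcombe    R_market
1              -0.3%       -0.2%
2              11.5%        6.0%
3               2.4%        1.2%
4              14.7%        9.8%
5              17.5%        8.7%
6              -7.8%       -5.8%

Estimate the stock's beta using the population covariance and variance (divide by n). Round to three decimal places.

Mean R_i = (-0.3 + 11.5 + 2.4 + 14.7 + 17.5 − 7.8) / 6 = 6.3333%
Mean R_m = (-0.2 + 6.0 + 1.2 + 9.8 + 8.7 − 5.8) / 6 = 3.2833%
Σ(R_i − R̄_i)(R_m − R̄_m) = 288.7233  ⇒  Cov = 288.7233 / 6 = 48.1206
Σ(R_m − R̄_m)² = 178.1683  ⇒  Var(R_m) = 178.1683 / 6 = 29.6947
β = Cov / Var(R_m) = 48.1206 / 29.6947 = 1.6205

1.621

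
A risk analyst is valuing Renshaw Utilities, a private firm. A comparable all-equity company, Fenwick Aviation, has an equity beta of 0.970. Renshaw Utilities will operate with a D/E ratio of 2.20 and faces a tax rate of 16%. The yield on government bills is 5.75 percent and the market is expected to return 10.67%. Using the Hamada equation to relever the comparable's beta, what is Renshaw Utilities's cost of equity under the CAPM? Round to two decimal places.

19.34%

β_L = β_U × [1 + (1 − t)(D/E)] = 0.970 × [1 + (1 − 0.16) × 2.20]
    = 0.970 × [1 + 0.84 × 2.20] = 0.970 × 2.8480 = 2.7626
MRP = 10.67% − 5.75% = 4.92%
E(R) = R_f + β_L × MRP = 5.75% + 2.7626 × 4.92% = 19.34%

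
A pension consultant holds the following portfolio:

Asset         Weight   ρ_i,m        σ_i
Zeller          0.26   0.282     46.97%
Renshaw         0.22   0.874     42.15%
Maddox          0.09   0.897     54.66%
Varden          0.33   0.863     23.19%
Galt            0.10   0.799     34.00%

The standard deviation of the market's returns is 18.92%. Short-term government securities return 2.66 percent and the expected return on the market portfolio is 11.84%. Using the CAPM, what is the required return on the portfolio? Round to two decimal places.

14.93%

β_Zeller = 0.282 × 46.97% / 18.92% = 0.7001
β_Renshaw = 0.874 × 42.15% / 18.92% = 1.9471
β_Maddox = 0.897 × 54.66% / 18.92% = 2.5914
β_Varden = 0.863 × 23.19% / 18.92% = 1.0578
β_Galt = 0.799 × 34.00% / 18.92% = 1.4358
β_P = Σ w_i β_i = 0.26×0.7001 + 0.22×1.9471 + 0.09×2.5914 + 0.33×1.0578 + 0.10×1.4358 = 1.3363
MRP = 11.84% − 2.66% = 9.18%
E(R_P) = R_f + β_P × MRP = 2.66% + 1.3363 × 9.18% = 14.93%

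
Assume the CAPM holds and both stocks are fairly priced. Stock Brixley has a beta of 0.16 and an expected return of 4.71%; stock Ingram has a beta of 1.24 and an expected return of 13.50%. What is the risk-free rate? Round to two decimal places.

Both satisfy E(R) = R_f + β·MRP, so the slope of the SML is
MRP = (13.50% − 4.71%) / (1.24 − 0.16) = 8.79% / 1.08 = 8.1389%
R_f = E(R_Brixley) − β_Brixley·MRP = 4.71% − 0.16 × 8.1389% = 3.4078%

3.41%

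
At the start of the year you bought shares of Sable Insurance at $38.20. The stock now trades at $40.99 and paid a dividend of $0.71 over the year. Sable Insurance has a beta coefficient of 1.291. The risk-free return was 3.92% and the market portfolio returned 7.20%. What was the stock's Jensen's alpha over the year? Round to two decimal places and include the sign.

+1.01%

Realised HPR = (P1 + D1 − P0) / P0 = (40.99 + 0.71 − 38.20) / 38.20 = 3.50 / 38.20 = 9.1623%
MRP = 7.20% − 3.92% = 3.28%
CAPM required = R_f + β·MRP = 3.92% + 1.291 × 3.28% = 8.15448%
α = realised − required = 9.1623% − 8.15448% = +1.01%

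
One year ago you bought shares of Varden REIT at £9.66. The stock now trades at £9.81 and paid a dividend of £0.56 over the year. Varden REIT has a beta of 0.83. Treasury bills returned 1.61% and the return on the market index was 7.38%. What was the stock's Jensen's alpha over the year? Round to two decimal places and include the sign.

+0.95%

Realised HPR = (P1 + D1 − P0) / P0 = (9.81 + 0.56 − 9.66) / 9.66 = 0.71 / 9.66 = 7.3499%
MRP = 7.38% − 1.61% = 5.77%
CAPM required = R_f + β·MRP = 1.61% + 0.83 × 5.77% = 6.3991%
α = realised − required = 7.3499% − 6.3991% = +0.95%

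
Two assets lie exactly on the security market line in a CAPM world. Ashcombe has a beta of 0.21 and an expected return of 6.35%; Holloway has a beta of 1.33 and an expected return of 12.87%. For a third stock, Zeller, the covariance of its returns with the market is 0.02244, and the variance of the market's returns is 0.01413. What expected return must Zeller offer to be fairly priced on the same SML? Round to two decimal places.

MRP = (12.87% − 6.35%) / (1.33 − 0.21) = 5.8214%
R_f = 6.35% − 0.21 × 5.8214% = 5.1275%
β_Zeller = Cov / Var(R_m) = 0.02244 / 0.01413 = 1.5881
E(R_Zeller) = R_f + β × MRP = 5.1275% + 1.5881 × 5.8214% = 14.37%

14.37%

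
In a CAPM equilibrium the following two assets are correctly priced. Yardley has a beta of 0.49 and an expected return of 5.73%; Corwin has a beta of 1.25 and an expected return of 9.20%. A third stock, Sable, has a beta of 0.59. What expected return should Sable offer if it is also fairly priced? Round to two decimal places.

MRP (SML slope) = (9.20% − 5.73%) / (1.25 − 0.49) = 3.47% / 0.76 = 4.5658%
R_f (intercept) = 5.73% − 0.49 × 4.5658% = 3.4928%
E(R_Sable) = R_f + β × MRP = 3.4928% + 0.59 × 4.5658% = 6.19%

6.19%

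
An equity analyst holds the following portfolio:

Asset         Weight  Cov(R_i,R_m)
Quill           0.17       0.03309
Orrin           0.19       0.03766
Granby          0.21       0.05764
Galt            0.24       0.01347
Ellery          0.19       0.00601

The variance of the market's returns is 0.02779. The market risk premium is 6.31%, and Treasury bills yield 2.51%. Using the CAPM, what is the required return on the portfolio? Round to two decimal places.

9.15%

β_Quill = 0.03309 / 0.02779 = 1.1907
β_Orrin = 0.03766 / 0.02779 = 1.3552
β_Granby = 0.05764 / 0.02779 = 2.0741
β_Galt = 0.01347 / 0.02779 = 0.4847
β_Ellery = 0.00601 / 0.02779 = 0.2163
β_P = Σ w_i β_i = 0.17×1.1907 + 0.19×1.3552 + 0.21×2.0741 + 0.24×0.4847 + 0.19×0.2163 = 1.0529
E(R_P) = R_f + β_P × MRP = 2.51% + 1.0529 × 6.31% = 9.15%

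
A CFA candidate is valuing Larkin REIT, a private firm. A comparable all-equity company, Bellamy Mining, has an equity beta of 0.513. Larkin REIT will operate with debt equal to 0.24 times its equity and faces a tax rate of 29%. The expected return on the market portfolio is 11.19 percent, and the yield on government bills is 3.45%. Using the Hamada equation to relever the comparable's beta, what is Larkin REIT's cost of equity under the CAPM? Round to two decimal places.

β_L = β_U × [1 + (1 − t)(D/E)] = 0.513 × [1 + (1 − 0.29) × 0.24]
    = 0.513 × [1 + 0.71 × 0.24] = 0.513 × 1.1704 = 0.6004
MRP = 11.19% − 3.45% = 7.74%
E(R) = R_f + β_L × MRP = 3.45% + 0.6004 × 7.74% = 8.10%

8.10%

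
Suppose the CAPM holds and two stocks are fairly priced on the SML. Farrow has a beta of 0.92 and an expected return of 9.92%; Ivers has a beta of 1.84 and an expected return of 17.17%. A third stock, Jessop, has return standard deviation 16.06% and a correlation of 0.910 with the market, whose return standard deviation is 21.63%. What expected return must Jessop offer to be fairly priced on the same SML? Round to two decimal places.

7.99%

MRP = (17.17% − 9.92%) / (1.84 − 0.92) = 7.8804%
R_f = 9.92% − 0.92 × 7.8804% = 2.6700%
β_Jessop = ρ·σ_i/σ_m = 0.910 × 16.06 / 21.63 = 0.6757
E(R_Jessop) = R_f + β × MRP = 2.6700% + 0.6757 × 7.8804% = 7.99%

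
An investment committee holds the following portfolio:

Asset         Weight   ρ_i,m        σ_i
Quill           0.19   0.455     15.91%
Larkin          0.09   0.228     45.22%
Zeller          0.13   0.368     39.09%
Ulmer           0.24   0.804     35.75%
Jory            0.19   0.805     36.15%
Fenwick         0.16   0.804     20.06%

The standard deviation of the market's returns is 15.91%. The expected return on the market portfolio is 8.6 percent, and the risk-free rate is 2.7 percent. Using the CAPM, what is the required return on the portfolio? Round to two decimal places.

9.81%

β_Quill = 0.455 × 15.91% / 15.91% = 0.4550
β_Larkin = 0.228 × 45.22% / 15.91% = 0.6480
β_Zeller = 0.368 × 39.09% / 15.91% = 0.9042
β_Ulmer = 0.804 × 35.75% / 15.91% = 1.8066
β_Jory = 0.805 × 36.15% / 15.91% = 1.8291
β_Fenwick = 0.804 × 20.06% / 15.91% = 1.0137
β_P = Σ w_i β_i = 0.19×0.4550 + 0.09×0.6480 + 0.13×0.9042 + 0.24×1.8066 + 0.19×1.8291 + 0.16×1.0137 = 1.2056
MRP = 8.6% − 2.7% = 5.90%
E(R_P) = R_f + β_P × MRP = 2.7% + 1.2056 × 5.9% = 9.81%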